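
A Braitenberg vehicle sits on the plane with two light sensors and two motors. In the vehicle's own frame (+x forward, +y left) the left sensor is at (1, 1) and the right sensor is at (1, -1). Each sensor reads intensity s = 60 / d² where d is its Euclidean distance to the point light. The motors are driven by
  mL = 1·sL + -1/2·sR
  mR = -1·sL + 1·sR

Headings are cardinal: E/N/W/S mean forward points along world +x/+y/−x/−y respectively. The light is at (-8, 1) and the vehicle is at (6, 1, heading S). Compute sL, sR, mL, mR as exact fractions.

left sensor world pos  = (7, 0); dL² = 226
right sensor world pos = (5, 0); dR² = 170
sL = 60/226 = 30/113
sR = 60/170 = 6/17
mL = 1·sL + -1/2·sR = 171/1921
mR = -1·sL + 1·sR = 168/1921

30/113 6/17 171/1921 168/1921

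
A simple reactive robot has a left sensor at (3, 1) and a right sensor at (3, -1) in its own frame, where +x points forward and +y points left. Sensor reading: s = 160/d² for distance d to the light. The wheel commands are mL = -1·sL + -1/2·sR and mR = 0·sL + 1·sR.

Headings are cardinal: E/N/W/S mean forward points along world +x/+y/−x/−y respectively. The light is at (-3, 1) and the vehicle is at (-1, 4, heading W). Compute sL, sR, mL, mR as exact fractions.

32 160/17 -624/17 160/17

left sensor world pos  = (-4, 3); dL² = 5
right sensor world pos = (-4, 5); dR² = 17
sL = 160/5 = 32
sR = 160/17 = 160/17
mL = -1·sL + -1/2·sR = -624/17
mR = 0·sL + 1·sR = 160/17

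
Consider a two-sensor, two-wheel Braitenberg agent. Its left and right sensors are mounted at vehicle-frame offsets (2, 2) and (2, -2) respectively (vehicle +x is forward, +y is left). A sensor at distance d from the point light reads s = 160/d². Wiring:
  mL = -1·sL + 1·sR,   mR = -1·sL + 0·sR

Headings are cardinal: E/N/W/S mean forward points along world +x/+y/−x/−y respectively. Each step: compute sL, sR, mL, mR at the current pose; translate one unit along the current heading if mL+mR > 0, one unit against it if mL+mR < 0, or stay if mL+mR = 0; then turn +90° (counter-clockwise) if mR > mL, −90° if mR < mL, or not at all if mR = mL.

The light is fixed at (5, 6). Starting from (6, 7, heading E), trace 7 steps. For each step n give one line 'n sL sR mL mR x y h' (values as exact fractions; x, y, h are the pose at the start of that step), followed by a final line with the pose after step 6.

0 80/9 16 64/9 -80/9 6 7 E
1 32 32 0 -32 5 7 S
2 40 8 -32 -40 5 8 W
3 160/17 32/5 -256/85 -160/17 6 8 N
4 80/9 16 64/9 -80/9 6 7 E
5 32 32 0 -32 5 7 S
6 40 8 -32 -40 5 8 W
final 6 8 N

n=0: pose=(6,7,E); sL=80/9, sR=16; mL=64/9, mR=-80/9; mL+mR=-16/9 → advance -1; mR−mL=-16 → turn -1·90°
n=1: pose=(5,7,S); sL=32, sR=32; mL=0, mR=-32; mL+mR=-32 → advance -1; mR−mL=-32 → turn -1·90°
n=2: pose=(5,8,W); sL=40, sR=8; mL=-32, mR=-40; mL+mR=-72 → advance -1; mR−mL=-8 → turn -1·90°
n=3: pose=(6,8,N); sL=160/17, sR=32/5; mL=-256/85, mR=-160/17; mL+mR=-1056/85 → advance -1; mR−mL=-32/5 → turn -1·90°
n=4: pose=(6,7,E); sL=80/9, sR=16; mL=64/9, mR=-80/9; mL+mR=-16/9 → advance -1; mR−mL=-16 → turn -1·90°
n=5: pose=(5,7,S); sL=32, sR=32; mL=0, mR=-32; mL+mR=-32 → advance -1; mR−mL=-32 → turn -1·90°
n=6: pose=(5,8,W); sL=40, sR=8; mL=-32, mR=-40; mL+mR=-72 → advance -1; mR−mL=-8 → turn -1·90°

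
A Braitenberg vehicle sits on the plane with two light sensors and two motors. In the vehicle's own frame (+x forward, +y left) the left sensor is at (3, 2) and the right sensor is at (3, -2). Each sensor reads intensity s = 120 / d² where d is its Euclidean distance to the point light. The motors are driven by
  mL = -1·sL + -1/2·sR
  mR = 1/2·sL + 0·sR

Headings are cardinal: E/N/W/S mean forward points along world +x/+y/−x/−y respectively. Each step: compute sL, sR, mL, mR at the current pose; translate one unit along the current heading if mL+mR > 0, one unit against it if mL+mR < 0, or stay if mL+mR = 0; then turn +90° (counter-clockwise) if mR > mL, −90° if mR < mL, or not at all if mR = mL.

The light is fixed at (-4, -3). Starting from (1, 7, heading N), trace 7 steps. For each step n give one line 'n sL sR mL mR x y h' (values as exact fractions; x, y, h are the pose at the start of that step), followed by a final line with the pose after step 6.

n=0: pose=(1,7,N); sL=60/89, sR=60/109; mL=-9210/9701, mR=30/89; mL+mR=-5940/9701 → advance -1; mR−mL=12480/9701 → turn +1·90°
n=1: pose=(1,6,W); sL=120/53, sR=24/25; mL=-3636/1325, mR=60/53; mL+mR=-2136/1325 → advance -1; mR−mL=5136/1325 → turn +1·90°
n=2: pose=(2,6,S); sL=6/5, sR=30/13; mL=-153/65, mR=3/5; mL+mR=-114/65 → advance -1; mR−mL=192/65 → turn +1·90°
n=3: pose=(2,7,E); sL=8/15, sR=24/29; mL=-412/435, mR=4/15; mL+mR=-296/435 → advance -1; mR−mL=176/145 → turn +1·90°
n=4: pose=(1,7,N); sL=60/89, sR=60/109; mL=-9210/9701, mR=30/89; mL+mR=-5940/9701 → advance -1; mR−mL=12480/9701 → turn +1·90°
n=5: pose=(1,6,W); sL=120/53, sR=24/25; mL=-3636/1325, mR=60/53; mL+mR=-2136/1325 → advance -1; mR−mL=5136/1325 → turn +1·90°
n=6: pose=(2,6,S); sL=6/5, sR=30/13; mL=-153/65, mR=3/5; mL+mR=-114/65 → advance -1; mR−mL=192/65 → turn +1·90°

0 60/89 60/109 -9210/9701 30/89 1 7 N
1 120/53 24/25 -3636/1325 60/53 1 6 W
2 6/5 30/13 -153/65 3/5 2 6 S
3 8/15 24/29 -412/435 4/15 2 7 E
4 60/89 60/109 -9210/9701 30/89 1 7 N
5 120/53 24/25 -3636/1325 60/53 1 6 W
6 6/5 30/13 -153/65 3/5 2 6 S
final 2 7 E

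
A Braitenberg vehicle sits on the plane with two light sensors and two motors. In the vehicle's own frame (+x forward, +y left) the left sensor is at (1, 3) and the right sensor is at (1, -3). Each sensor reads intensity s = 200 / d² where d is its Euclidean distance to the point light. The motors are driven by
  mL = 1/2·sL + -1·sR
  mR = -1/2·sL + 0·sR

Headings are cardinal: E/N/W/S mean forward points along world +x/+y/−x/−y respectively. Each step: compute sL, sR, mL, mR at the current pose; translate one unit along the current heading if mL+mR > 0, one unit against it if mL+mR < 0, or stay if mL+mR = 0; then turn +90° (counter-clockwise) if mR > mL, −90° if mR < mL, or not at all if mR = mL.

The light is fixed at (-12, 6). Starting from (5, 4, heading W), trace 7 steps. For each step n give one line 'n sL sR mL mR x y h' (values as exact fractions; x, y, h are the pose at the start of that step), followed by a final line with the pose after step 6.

0 200/281 200/257 -30500/72217 -100/281 5 4 W
1 4/9 100/117 -74/117 -2/9 6 4 S
2 40/73 200/377 -7060/27521 -20/73 6 5 E
3 50/101 1 -76/101 -25/101 5 5 S
4 200/333 200/333 -100/333 -100/333 5 6 E
5 100/149 100/149 -50/149 -50/149 4 6 E
6 40/53 40/53 -20/53 -20/53 3 6 E
final 2 6 E

n=0: pose=(5,4,W); sL=200/281, sR=200/257; mL=-30500/72217, mR=-100/281; mL+mR=-200/257 → advance -1; mR−mL=4800/72217 → turn +1·90°
n=1: pose=(6,4,S); sL=4/9, sR=100/117; mL=-74/117, mR=-2/9; mL+mR=-100/117 → advance -1; mR−mL=16/39 → turn +1·90°
n=2: pose=(6,5,E); sL=40/73, sR=200/377; mL=-7060/27521, mR=-20/73; mL+mR=-200/377 → advance -1; mR−mL=-480/27521 → turn -1·90°
n=3: pose=(5,5,S); sL=50/101, sR=1; mL=-76/101, mR=-25/101; mL+mR=-1 → advance -1; mR−mL=51/101 → turn +1·90°
n=4: pose=(5,6,E); sL=200/333, sR=200/333; mL=-100/333, mR=-100/333; mL+mR=-200/333 → advance -1; mR−mL=0 → turn +0·90°
n=5: pose=(4,6,E); sL=100/149, sR=100/149; mL=-50/149, mR=-50/149; mL+mR=-100/149 → advance -1; mR−mL=0 → turn +0·90°
n=6: pose=(3,6,E); sL=40/53, sR=40/53; mL=-20/53, mR=-20/53; mL+mR=-40/53 → advance -1; mR−mL=0 → turn +0·90°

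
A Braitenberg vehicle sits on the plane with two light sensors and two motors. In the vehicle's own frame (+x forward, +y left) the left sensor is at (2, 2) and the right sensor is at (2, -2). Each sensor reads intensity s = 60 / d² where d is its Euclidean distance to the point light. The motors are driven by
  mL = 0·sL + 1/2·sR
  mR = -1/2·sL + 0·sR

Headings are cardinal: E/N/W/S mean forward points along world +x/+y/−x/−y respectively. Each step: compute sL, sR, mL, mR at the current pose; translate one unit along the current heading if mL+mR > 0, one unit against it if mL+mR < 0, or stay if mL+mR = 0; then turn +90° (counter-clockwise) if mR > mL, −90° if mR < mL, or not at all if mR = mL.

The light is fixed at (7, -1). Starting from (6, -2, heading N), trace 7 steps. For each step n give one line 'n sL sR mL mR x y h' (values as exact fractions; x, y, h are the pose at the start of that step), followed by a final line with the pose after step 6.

0 6 30 15 -3 6 -2 N
1 12 12 6 -6 6 -1 E
2 12 60/13 30/13 -6 6 -1 S
3 6 10/3 5/3 -3 6 0 W
4 60/13 60/13 30/13 -30/13 7 0 N
5 60/13 12 6 -30/13 7 0 E
6 6 30 15 -3 8 0 S
final 8 -1 W

n=0: pose=(6,-2,N); sL=6, sR=30; mL=15, mR=-3; mL+mR=12 → advance +1; mR−mL=-18 → turn -1·90°
n=1: pose=(6,-1,E); sL=12, sR=12; mL=6, mR=-6; mL+mR=0 → advance +0; mR−mL=-12 → turn -1·90°
n=2: pose=(6,-1,S); sL=12, sR=60/13; mL=30/13, mR=-6; mL+mR=-48/13 → advance -1; mR−mL=-108/13 → turn -1·90°
n=3: pose=(6,0,W); sL=6, sR=10/3; mL=5/3, mR=-3; mL+mR=-4/3 → advance -1; mR−mL=-14/3 → turn -1·90°
n=4: pose=(7,0,N); sL=60/13, sR=60/13; mL=30/13, mR=-30/13; mL+mR=0 → advance +0; mR−mL=-60/13 → turn -1·90°
n=5: pose=(7,0,E); sL=60/13, sR=12; mL=6, mR=-30/13; mL+mR=48/13 → advance +1; mR−mL=-108/13 → turn -1·90°
n=6: pose=(8,0,S); sL=6, sR=30; mL=15, mR=-3; mL+mR=12 → advance +1; mR−mL=-18 → turn -1·90°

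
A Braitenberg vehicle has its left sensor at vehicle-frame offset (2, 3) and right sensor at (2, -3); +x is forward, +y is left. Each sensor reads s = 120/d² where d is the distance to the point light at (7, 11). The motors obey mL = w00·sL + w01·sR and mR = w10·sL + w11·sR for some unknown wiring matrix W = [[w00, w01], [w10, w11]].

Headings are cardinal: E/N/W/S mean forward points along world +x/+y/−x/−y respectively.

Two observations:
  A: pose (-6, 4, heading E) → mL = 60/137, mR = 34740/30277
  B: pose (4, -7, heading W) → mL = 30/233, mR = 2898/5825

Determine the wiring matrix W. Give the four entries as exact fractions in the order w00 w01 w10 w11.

obs A: pose=(-6,4,E) → sL=120/137, sR=120/221, mL=60/137, mR=34740/30277
obs B: pose=(4,-7,W) → sL=60/233, sR=12/25, mL=30/233, mR=2898/5825
sensor matrix S = [[120/137, 120/221], [60/233, 12/25]]; det S = 9897984/35272705
solve [mL_A; mL_B] = S·[w00; w01] and [mR_A; mR_B] = S·[w10; w11]:
  w00 = 1/2, w01 = 0, w10 = 1, w11 = 1/2

1/2 0 1 1/2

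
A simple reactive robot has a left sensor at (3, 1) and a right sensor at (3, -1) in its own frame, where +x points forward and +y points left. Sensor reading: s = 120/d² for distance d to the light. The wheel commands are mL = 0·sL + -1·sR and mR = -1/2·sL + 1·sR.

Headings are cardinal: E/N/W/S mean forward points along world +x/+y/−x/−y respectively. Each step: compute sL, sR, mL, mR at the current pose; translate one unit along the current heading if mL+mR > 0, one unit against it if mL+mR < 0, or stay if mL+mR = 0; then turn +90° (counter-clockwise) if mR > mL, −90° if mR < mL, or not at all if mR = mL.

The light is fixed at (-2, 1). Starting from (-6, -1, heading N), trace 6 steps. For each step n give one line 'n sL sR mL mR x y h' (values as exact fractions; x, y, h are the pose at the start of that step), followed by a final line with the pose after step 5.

0 60/13 12 -12 126/13 -6 -1 N
1 24/13 120/53 -120/53 924/689 -6 -2 W
2 3 30/13 -30/13 21/26 -5 -2 S
3 120 40/3 -40/3 -140/3 -5 -1 E
4 60/17 12/5 -12/5 54/85 -6 -1 S
5 120 24 -24 -36 -6 0 E
final -7 0 S

n=0: pose=(-6,-1,N); sL=60/13, sR=12; mL=-12, mR=126/13; mL+mR=-30/13 → advance -1; mR−mL=282/13 → turn +1·90°
n=1: pose=(-6,-2,W); sL=24/13, sR=120/53; mL=-120/53, mR=924/689; mL+mR=-12/13 → advance -1; mR−mL=2484/689 → turn +1·90°
n=2: pose=(-5,-2,S); sL=3, sR=30/13; mL=-30/13, mR=21/26; mL+mR=-3/2 → advance -1; mR−mL=81/26 → turn +1·90°
n=3: pose=(-5,-1,E); sL=120, sR=40/3; mL=-40/3, mR=-140/3; mL+mR=-60 → advance -1; mR−mL=-100/3 → turn -1·90°
n=4: pose=(-6,-1,S); sL=60/17, sR=12/5; mL=-12/5, mR=54/85; mL+mR=-30/17 → advance -1; mR−mL=258/85 → turn +1·90°
n=5: pose=(-6,0,E); sL=120, sR=24; mL=-24, mR=-36; mL+mR=-60 → advance -1; mR−mL=-12 → turn -1·90°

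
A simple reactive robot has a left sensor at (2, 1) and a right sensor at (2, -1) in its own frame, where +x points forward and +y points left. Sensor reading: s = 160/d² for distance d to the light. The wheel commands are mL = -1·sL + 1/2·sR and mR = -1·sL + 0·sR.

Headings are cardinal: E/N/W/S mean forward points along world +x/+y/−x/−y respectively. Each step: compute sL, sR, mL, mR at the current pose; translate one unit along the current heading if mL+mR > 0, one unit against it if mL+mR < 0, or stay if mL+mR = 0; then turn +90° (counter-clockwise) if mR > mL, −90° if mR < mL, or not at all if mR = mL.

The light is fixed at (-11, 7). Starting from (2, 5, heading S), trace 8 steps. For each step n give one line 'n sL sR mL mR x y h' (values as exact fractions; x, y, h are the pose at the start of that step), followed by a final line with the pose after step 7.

0 40/53 1 -27/106 -40/53 2 5 S
1 32/25 160/121 -1872/3025 -32/25 2 6 W
2 16/17 80/113 -1128/1921 -16/17 3 6 N
3 160/257 32/53 -4368/13621 -160/257 3 5 E
4 40/53 1 -27/106 -40/53 2 5 S
5 32/25 160/121 -1872/3025 -32/25 2 6 W
6 16/17 80/113 -1128/1921 -16/17 3 6 N
7 160/257 32/53 -4368/13621 -160/257 3 5 E
final 2 5 S

n=0: pose=(2,5,S); sL=40/53, sR=1; mL=-27/106, mR=-40/53; mL+mR=-107/106 → advance -1; mR−mL=-1/2 → turn -1·90°
n=1: pose=(2,6,W); sL=32/25, sR=160/121; mL=-1872/3025, mR=-32/25; mL+mR=-5744/3025 → advance -1; mR−mL=-80/121 → turn -1·90°
n=2: pose=(3,6,N); sL=16/17, sR=80/113; mL=-1128/1921, mR=-16/17; mL+mR=-2936/1921 → advance -1; mR−mL=-40/113 → turn -1·90°
n=3: pose=(3,5,E); sL=160/257, sR=32/53; mL=-4368/13621, mR=-160/257; mL+mR=-12848/13621 → advance -1; mR−mL=-16/53 → turn -1·90°
n=4: pose=(2,5,S); sL=40/53, sR=1; mL=-27/106, mR=-40/53; mL+mR=-107/106 → advance -1; mR−mL=-1/2 → turn -1·90°
n=5: pose=(2,6,W); sL=32/25, sR=160/121; mL=-1872/3025, mR=-32/25; mL+mR=-5744/3025 → advance -1; mR−mL=-80/121 → turn -1·90°
n=6: pose=(3,6,N); sL=16/17, sR=80/113; mL=-1128/1921, mR=-16/17; mL+mR=-2936/1921 → advance -1; mR−mL=-40/113 → turn -1·90°
n=7: pose=(3,5,E); sL=160/257, sR=32/53; mL=-4368/13621, mR=-160/257; mL+mR=-12848/13621 → advance -1; mR−mL=-16/53 → turn -1·90°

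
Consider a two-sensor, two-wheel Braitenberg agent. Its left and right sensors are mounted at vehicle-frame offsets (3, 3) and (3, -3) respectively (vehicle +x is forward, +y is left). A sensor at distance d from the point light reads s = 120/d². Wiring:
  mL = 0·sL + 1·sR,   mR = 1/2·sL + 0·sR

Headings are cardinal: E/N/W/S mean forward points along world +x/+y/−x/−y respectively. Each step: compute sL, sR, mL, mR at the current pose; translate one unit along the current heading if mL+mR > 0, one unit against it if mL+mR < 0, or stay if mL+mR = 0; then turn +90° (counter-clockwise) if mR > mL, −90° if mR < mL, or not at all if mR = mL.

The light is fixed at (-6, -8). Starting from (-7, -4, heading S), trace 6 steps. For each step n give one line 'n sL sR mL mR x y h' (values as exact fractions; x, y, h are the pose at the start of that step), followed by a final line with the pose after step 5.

0 24 120/17 120/17 12 -7 -4 S
1 3 30 30 3/2 -7 -5 E
2 40/3 40/3 40/3 20/3 -6 -5 S
3 12 60/17 60/17 6 -6 -6 W
4 24 120/17 120/17 12 -7 -6 S
5 6 15 15 3 -7 -7 E
final -6 -7 S

n=0: pose=(-7,-4,S); sL=24, sR=120/17; mL=120/17, mR=12; mL+mR=324/17 → advance +1; mR−mL=84/17 → turn +1·90°
n=1: pose=(-7,-5,E); sL=3, sR=30; mL=30, mR=3/2; mL+mR=63/2 → advance +1; mR−mL=-57/2 → turn -1·90°
n=2: pose=(-6,-5,S); sL=40/3, sR=40/3; mL=40/3, mR=20/3; mL+mR=20 → advance +1; mR−mL=-20/3 → turn -1·90°
n=3: pose=(-6,-6,W); sL=12, sR=60/17; mL=60/17, mR=6; mL+mR=162/17 → advance +1; mR−mL=42/17 → turn +1·90°
n=4: pose=(-7,-6,S); sL=24, sR=120/17; mL=120/17, mR=12; mL+mR=324/17 → advance +1; mR−mL=84/17 → turn +1·90°
n=5: pose=(-7,-7,E); sL=6, sR=15; mL=15, mR=3; mL+mR=18 → advance +1; mR−mL=-12 → turn -1·90°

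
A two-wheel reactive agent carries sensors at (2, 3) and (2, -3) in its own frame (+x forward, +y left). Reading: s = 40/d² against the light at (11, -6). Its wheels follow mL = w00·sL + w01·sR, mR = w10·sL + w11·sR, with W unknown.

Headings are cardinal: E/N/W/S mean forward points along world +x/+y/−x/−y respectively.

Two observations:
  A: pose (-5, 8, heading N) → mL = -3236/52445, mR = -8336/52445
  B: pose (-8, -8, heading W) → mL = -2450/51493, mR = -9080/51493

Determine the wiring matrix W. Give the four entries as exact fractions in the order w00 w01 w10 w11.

obs A: pose=(-5,8,N) → sL=40/617, sR=8/85, mL=-3236/52445, mR=-8336/52445
obs B: pose=(-8,-8,W) → sL=20/233, sR=20/221, mL=-2450/51493, mR=-9080/51493
sensor matrix S = [[40/617, 8/85], [20/233, 20/221]]; det S = -70272/31771181
solve [mL_A; mL_B] = S·[w00; w01] and [mR_A; mR_B] = S·[w10; w11]:
  w00 = 1/2, w01 = -1, w10 = -1, w11 = -1

1/2 -1 -1 -1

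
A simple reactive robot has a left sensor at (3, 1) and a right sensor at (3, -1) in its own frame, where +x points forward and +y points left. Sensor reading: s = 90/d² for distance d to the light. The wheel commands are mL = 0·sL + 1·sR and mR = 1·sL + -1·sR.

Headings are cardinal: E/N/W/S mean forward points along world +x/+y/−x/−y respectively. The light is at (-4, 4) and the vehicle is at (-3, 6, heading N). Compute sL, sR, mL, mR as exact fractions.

left sensor world pos  = (-4, 9); dL² = 25
right sensor world pos = (-2, 9); dR² = 29
sL = 90/25 = 18/5
sR = 90/29 = 90/29
mL = 0·sL + 1·sR = 90/29
mR = 1·sL + -1·sR = 72/145

18/5 90/29 90/29 72/145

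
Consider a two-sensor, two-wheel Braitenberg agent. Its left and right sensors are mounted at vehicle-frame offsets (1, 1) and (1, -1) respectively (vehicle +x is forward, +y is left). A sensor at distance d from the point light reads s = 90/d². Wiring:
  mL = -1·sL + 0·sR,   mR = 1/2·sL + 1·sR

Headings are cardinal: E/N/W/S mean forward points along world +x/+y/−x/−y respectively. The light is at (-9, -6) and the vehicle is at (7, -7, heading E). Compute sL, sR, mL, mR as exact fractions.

90/289 90/293 -90/289 39195/84677

left sensor world pos  = (8, -6); dL² = 289
right sensor world pos = (8, -8); dR² = 293
sL = 90/289 = 90/289
sR = 90/293 = 90/293
mL = -1·sL + 0·sR = -90/289
mR = 1/2·sL + 1·sR = 39195/84677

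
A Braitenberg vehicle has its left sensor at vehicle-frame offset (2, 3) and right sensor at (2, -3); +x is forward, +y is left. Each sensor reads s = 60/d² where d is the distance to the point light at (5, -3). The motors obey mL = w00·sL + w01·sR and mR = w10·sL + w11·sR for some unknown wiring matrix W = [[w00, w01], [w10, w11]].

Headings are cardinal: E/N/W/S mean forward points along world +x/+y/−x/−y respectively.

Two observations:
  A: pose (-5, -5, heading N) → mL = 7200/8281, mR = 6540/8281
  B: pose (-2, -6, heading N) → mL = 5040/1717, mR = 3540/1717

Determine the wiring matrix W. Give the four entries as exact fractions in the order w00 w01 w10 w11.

obs A: pose=(-5,-5,N) → sL=60/169, sR=60/49, mL=7200/8281, mR=6540/8281
obs B: pose=(-2,-6,N) → sL=60/101, sR=60/17, mL=5040/1717, mR=3540/1717
sensor matrix S = [[60/169, 60/49], [60/101, 60/17]]; det S = 7473600/14218477
solve [mL_A; mL_B] = S·[w00; w01] and [mR_A; mR_B] = S·[w10; w11]:
  w00 = -1, w01 = 1, w10 = 1/2, w11 = 1/2

-1 1 1/2 1/2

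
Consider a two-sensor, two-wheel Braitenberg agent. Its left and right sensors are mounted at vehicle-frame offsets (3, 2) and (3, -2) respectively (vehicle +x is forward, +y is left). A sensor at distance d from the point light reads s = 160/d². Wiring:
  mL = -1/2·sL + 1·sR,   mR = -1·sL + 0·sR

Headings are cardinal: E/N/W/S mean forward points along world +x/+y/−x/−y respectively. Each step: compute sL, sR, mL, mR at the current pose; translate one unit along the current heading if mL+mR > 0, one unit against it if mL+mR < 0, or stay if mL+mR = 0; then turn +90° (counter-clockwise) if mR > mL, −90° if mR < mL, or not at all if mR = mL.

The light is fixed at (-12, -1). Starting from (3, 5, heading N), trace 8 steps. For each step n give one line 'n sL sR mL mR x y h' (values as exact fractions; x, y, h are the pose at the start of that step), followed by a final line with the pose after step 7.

0 16/25 16/37 104/925 -16/25 3 5 N
1 160/373 160/333 33040/124209 -160/373 3 4 E
2 8/13 40/37 372/481 -8/13 2 4 S
3 32/25 160/157 1488/3925 -32/25 2 3 W
4 80/109 80/169 1960/18421 -80/109 3 3 N
5 160/349 32/65 5968/22685 -160/349 3 2 E
6 5/8 10/9 115/144 -5/8 2 2 S
7 160/121 160/137 8400/16577 -160/121 2 1 W
final 3 1 N

n=0: pose=(3,5,N); sL=16/25, sR=16/37; mL=104/925, mR=-16/25; mL+mR=-488/925 → advance -1; mR−mL=-696/925 → turn -1·90°
n=1: pose=(3,4,E); sL=160/373, sR=160/333; mL=33040/124209, mR=-160/373; mL+mR=-20240/124209 → advance -1; mR−mL=-86320/124209 → turn -1·90°
n=2: pose=(2,4,S); sL=8/13, sR=40/37; mL=372/481, mR=-8/13; mL+mR=76/481 → advance +1; mR−mL=-668/481 → turn -1·90°
n=3: pose=(2,3,W); sL=32/25, sR=160/157; mL=1488/3925, mR=-32/25; mL+mR=-3536/3925 → advance -1; mR−mL=-6512/3925 → turn -1·90°
n=4: pose=(3,3,N); sL=80/109, sR=80/169; mL=1960/18421, mR=-80/109; mL+mR=-11560/18421 → advance -1; mR−mL=-15480/18421 → turn -1·90°
n=5: pose=(3,2,E); sL=160/349, sR=32/65; mL=5968/22685, mR=-160/349; mL+mR=-4432/22685 → advance -1; mR−mL=-16368/22685 → turn -1·90°
n=6: pose=(2,2,S); sL=5/8, sR=10/9; mL=115/144, mR=-5/8; mL+mR=25/144 → advance +1; mR−mL=-205/144 → turn -1·90°
n=7: pose=(2,1,W); sL=160/121, sR=160/137; mL=8400/16577, mR=-160/121; mL+mR=-13520/16577 → advance -1; mR−mL=-30320/16577 → turn -1·90°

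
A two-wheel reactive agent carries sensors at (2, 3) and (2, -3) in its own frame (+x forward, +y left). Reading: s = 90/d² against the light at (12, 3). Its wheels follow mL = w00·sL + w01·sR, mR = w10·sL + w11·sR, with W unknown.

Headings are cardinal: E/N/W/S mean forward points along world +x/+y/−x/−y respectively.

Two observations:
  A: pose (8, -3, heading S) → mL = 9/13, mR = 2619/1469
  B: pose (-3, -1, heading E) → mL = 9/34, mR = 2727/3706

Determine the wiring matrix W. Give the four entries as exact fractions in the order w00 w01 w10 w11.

1/2 0 1 1/2

obs A: pose=(8,-3,S) → sL=18/13, sR=90/113, mL=9/13, mR=2619/1469
obs B: pose=(-3,-1,E) → sL=9/17, sR=45/109, mL=9/34, mR=2727/3706
sensor matrix S = [[18/13, 90/113], [9/17, 45/109]]; det S = 408240/2722057
solve [mL_A; mL_B] = S·[w00; w01] and [mR_A; mR_B] = S·[w10; w11]:
  w00 = 1/2, w01 = 0, w10 = 1, w11 = 1/2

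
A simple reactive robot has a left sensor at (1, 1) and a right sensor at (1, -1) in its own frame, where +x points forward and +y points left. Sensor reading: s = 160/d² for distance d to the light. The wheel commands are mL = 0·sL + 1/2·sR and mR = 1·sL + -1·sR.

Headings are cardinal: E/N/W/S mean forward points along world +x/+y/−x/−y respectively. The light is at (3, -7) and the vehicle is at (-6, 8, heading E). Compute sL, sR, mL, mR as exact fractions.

1/2 8/13 4/13 -3/26

left sensor world pos  = (-5, 9); dL² = 320
right sensor world pos = (-5, 7); dR² = 260
sL = 160/320 = 1/2
sR = 160/260 = 8/13
mL = 0·sL + 1/2·sR = 4/13
mR = 1·sL + -1·sR = -3/26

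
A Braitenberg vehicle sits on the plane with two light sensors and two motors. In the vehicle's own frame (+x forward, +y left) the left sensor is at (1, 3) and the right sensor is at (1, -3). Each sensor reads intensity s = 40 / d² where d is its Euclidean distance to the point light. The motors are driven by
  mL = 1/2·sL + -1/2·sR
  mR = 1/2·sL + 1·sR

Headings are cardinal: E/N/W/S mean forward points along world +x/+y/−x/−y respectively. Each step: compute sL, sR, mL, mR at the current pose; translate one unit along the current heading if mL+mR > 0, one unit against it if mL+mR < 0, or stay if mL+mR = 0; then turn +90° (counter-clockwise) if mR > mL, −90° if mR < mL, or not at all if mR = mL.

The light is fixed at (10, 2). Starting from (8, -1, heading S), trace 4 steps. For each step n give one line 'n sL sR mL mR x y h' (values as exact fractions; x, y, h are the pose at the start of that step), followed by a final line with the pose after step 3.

n=0: pose=(8,-1,S); sL=40/17, sR=40/41; mL=480/697, mR=1500/697; mL+mR=1980/697 → advance +1; mR−mL=60/41 → turn +1·90°
n=1: pose=(8,-2,E); sL=20, sR=4/5; mL=48/5, mR=54/5; mL+mR=102/5 → advance +1; mR−mL=6/5 → turn +1·90°
n=2: pose=(9,-2,N); sL=8/5, sR=40/13; mL=-48/65, mR=252/65; mL+mR=204/65 → advance +1; mR−mL=60/13 → turn +1·90°
n=3: pose=(9,-1,W); sL=1, sR=10; mL=-9/2, mR=21/2; mL+mR=6 → advance +1; mR−mL=15 → turn +1·90°

0 40/17 40/41 480/697 1500/697 8 -1 S
1 20 4/5 48/5 54/5 8 -2 E
2 8/5 40/13 -48/65 252/65 9 -2 N
3 1 10 -9/2 21/2 9 -1 W
final 8 -1 S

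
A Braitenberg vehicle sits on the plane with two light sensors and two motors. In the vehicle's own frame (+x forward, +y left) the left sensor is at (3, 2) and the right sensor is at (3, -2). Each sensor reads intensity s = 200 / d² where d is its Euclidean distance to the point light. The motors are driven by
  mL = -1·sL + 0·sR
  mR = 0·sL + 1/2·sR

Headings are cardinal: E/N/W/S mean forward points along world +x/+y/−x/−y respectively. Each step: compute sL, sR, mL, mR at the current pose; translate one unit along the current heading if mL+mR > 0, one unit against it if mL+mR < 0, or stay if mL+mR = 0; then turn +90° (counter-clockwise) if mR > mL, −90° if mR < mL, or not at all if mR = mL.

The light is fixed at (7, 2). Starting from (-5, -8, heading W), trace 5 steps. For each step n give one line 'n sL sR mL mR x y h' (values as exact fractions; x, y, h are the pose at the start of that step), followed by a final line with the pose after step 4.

n=0: pose=(-5,-8,W); sL=200/369, sR=200/289; mL=-200/369, mR=100/289; mL+mR=-20900/106641 → advance -1; mR−mL=94700/106641 → turn +1·90°
n=1: pose=(-4,-8,S); sL=4/5, sR=100/169; mL=-4/5, mR=50/169; mL+mR=-426/845 → advance -1; mR−mL=926/845 → turn +1·90°
n=2: pose=(-4,-7,E); sL=200/113, sR=40/37; mL=-200/113, mR=20/37; mL+mR=-5140/4181 → advance -1; mR−mL=9660/4181 → turn +1·90°
n=3: pose=(-5,-7,N); sL=25/29, sR=25/17; mL=-25/29, mR=25/34; mL+mR=-125/986 → advance -1; mR−mL=1575/986 → turn +1·90°
n=4: pose=(-5,-8,W); sL=200/369, sR=200/289; mL=-200/369, mR=100/289; mL+mR=-20900/106641 → advance -1; mR−mL=94700/106641 → turn +1·90°

0 200/369 200/289 -200/369 100/289 -5 -8 W
1 4/5 100/169 -4/5 50/169 -4 -8 S
2 200/113 40/37 -200/113 20/37 -4 -7 E
3 25/29 25/17 -25/29 25/34 -5 -7 N
4 200/369 200/289 -200/369 100/289 -5 -8 W
final -4 -8 S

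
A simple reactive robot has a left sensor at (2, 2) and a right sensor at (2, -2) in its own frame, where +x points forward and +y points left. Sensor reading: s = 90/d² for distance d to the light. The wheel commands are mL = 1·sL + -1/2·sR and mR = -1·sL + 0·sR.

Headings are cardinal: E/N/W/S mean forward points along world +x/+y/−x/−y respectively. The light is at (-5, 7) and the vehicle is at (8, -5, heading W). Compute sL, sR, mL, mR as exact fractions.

90/317 90/221 5625/70057 -90/317

left sensor world pos  = (6, -7); dL² = 317
right sensor world pos = (6, -3); dR² = 221
sL = 90/317 = 90/317
sR = 90/221 = 90/221
mL = 1·sL + -1/2·sR = 5625/70057
mR = -1·sL + 0·sR = -90/317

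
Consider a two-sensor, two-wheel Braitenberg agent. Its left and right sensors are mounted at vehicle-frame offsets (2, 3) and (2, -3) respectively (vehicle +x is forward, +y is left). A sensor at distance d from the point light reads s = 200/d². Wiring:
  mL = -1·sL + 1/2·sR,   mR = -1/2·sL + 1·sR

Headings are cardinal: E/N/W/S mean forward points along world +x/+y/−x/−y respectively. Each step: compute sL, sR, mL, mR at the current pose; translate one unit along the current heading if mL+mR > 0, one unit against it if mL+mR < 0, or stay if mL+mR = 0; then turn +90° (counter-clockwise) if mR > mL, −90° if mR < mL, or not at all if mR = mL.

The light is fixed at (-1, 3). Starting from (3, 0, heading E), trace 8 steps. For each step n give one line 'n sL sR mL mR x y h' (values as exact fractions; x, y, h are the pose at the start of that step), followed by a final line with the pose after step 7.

n=0: pose=(3,0,E); sL=50/9, sR=25/9; mL=-25/6, mR=0; mL+mR=-25/6 → advance -1; mR−mL=25/6 → turn +1·90°
n=1: pose=(2,0,N); sL=200, sR=200/37; mL=-7300/37, mR=-3500/37; mL+mR=-10800/37 → advance -1; mR−mL=3800/37 → turn +1·90°
n=2: pose=(2,-1,W); sL=4, sR=100; mL=46, mR=98; mL+mR=144 → advance +1; mR−mL=52 → turn +1·90°
n=3: pose=(1,-1,S); sL=200/61, sR=200/37; mL=-1300/2257, mR=8500/2257; mL+mR=7200/2257 → advance +1; mR−mL=9800/2257 → turn +1·90°
n=4: pose=(1,-2,E); sL=10, sR=5/2; mL=-35/4, mR=-5/2; mL+mR=-45/4 → advance -1; mR−mL=25/4 → turn +1·90°
n=5: pose=(0,-2,N); sL=200/13, sR=8; mL=-148/13, mR=4/13; mL+mR=-144/13 → advance -1; mR−mL=152/13 → turn +1·90°
n=6: pose=(0,-3,W); sL=100/41, sR=20; mL=310/41, mR=770/41; mL+mR=1080/41 → advance +1; mR−mL=460/41 → turn +1·90°
n=7: pose=(-1,-3,S); sL=200/73, sR=200/73; mL=-100/73, mR=100/73; mL+mR=0 → advance +0; mR−mL=200/73 → turn +1·90°

0 50/9 25/9 -25/6 0 3 0 E
1 200 200/37 -7300/37 -3500/37 2 0 N
2 4 100 46 98 2 -1 W
3 200/61 200/37 -1300/2257 8500/2257 1 -1 S
4 10 5/2 -35/4 -5/2 1 -2 E
5 200/13 8 -148/13 4/13 0 -2 N
6 100/41 20 310/41 770/41 0 -3 W
7 200/73 200/73 -100/73 100/73 -1 -3 S
final -1 -3 E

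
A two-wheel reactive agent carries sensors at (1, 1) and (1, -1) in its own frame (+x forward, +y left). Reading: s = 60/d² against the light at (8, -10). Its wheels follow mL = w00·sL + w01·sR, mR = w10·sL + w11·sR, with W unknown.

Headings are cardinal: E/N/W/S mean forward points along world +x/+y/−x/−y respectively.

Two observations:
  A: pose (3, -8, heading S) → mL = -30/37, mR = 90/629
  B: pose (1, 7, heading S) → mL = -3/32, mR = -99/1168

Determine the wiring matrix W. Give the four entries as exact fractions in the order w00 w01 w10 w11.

0 -1/2 1/2 -1

obs A: pose=(3,-8,S) → sL=60/17, sR=60/37, mL=-30/37, mR=90/629
obs B: pose=(1,7,S) → sL=15/73, sR=3/16, mL=-3/32, mR=-99/1168
sensor matrix S = [[60/17, 60/37], [15/73, 3/16]]; det S = 60345/183668
solve [mL_A; mL_B] = S·[w00; w01] and [mR_A; mR_B] = S·[w10; w11]:
  w00 = 0, w01 = -1/2, w10 = 1/2, w11 = -1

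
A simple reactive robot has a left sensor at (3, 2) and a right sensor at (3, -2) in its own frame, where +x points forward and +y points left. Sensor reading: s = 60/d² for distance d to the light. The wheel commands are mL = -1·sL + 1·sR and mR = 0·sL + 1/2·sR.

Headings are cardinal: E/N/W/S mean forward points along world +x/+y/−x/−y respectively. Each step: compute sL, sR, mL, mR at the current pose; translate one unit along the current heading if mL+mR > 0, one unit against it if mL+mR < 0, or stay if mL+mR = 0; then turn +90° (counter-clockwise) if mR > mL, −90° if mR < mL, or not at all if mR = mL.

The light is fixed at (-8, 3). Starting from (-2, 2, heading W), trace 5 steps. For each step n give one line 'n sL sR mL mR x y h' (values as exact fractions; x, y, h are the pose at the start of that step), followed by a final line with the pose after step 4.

n=0: pose=(-2,2,W); sL=10/3, sR=6; mL=8/3, mR=3; mL+mR=17/3 → advance +1; mR−mL=1/3 → turn +1·90°
n=1: pose=(-3,2,S); sL=12/13, sR=12/5; mL=96/65, mR=6/5; mL+mR=174/65 → advance +1; mR−mL=-18/65 → turn -1·90°
n=2: pose=(-3,1,W); sL=3, sR=15; mL=12, mR=15/2; mL+mR=39/2 → advance +1; mR−mL=-9/2 → turn -1·90°
n=3: pose=(-4,1,N); sL=12, sR=60/37; mL=-384/37, mR=30/37; mL+mR=-354/37 → advance -1; mR−mL=414/37 → turn +1·90°
n=4: pose=(-4,0,W); sL=30/13, sR=30; mL=360/13, mR=15; mL+mR=555/13 → advance +1; mR−mL=-165/13 → turn -1·90°

0 10/3 6 8/3 3 -2 2 W
1 12/13 12/5 96/65 6/5 -3 2 S
2 3 15 12 15/2 -3 1 W
3 12 60/37 -384/37 30/37 -4 1 N
4 30/13 30 360/13 15 -4 0 W
final -5 0 N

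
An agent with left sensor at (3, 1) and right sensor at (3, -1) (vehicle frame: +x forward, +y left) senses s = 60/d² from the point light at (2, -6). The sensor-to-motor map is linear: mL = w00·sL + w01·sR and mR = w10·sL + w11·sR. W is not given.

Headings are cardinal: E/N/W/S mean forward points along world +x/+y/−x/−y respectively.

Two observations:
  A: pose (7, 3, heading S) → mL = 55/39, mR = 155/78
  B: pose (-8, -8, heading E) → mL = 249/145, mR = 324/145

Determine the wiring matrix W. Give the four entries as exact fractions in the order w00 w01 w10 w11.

1 1/2 1 1

obs A: pose=(7,3,S) → sL=5/6, sR=15/13, mL=55/39, mR=155/78
obs B: pose=(-8,-8,E) → sL=6/5, sR=30/29, mL=249/145, mR=324/145
sensor matrix S = [[5/6, 15/13], [6/5, 30/29]]; det S = -197/377
solve [mL_A; mL_B] = S·[w00; w01] and [mR_A; mR_B] = S·[w10; w11]:
  w00 = 1, w01 = 1/2, w10 = 1, w11 = 1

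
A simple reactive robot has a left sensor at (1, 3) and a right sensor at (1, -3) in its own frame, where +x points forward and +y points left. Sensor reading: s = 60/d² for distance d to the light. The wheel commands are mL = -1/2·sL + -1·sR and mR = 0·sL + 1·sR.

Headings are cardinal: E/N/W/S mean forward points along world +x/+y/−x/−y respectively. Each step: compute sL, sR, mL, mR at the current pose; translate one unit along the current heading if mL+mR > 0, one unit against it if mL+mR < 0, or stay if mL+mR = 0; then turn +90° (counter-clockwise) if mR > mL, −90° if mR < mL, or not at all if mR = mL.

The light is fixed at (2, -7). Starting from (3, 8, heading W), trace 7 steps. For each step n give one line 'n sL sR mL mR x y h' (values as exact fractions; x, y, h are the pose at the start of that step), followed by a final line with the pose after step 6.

0 5/12 5/27 -85/216 5/27 3 8 W
1 60/221 60/197 -19170/43537 60/197 4 8 S
2 6/37 30/89 -1377/3293 30/89 4 9 E
3 60/293 12/61 -5346/17873 12/61 3 9 N
4 5/12 5/27 -85/216 5/27 3 8 W
5 60/221 60/197 -19170/43537 60/197 4 8 S
6 6/37 30/89 -1377/3293 30/89 4 9 E
final 3 9 N

n=0: pose=(3,8,W); sL=5/12, sR=5/27; mL=-85/216, mR=5/27; mL+mR=-5/24 → advance -1; mR−mL=125/216 → turn +1·90°
n=1: pose=(4,8,S); sL=60/221, sR=60/197; mL=-19170/43537, mR=60/197; mL+mR=-30/221 → advance -1; mR−mL=32430/43537 → turn +1·90°
n=2: pose=(4,9,E); sL=6/37, sR=30/89; mL=-1377/3293, mR=30/89; mL+mR=-3/37 → advance -1; mR−mL=2487/3293 → turn +1·90°
n=3: pose=(3,9,N); sL=60/293, sR=12/61; mL=-5346/17873, mR=12/61; mL+mR=-30/293 → advance -1; mR−mL=8862/17873 → turn +1·90°
n=4: pose=(3,8,W); sL=5/12, sR=5/27; mL=-85/216, mR=5/27; mL+mR=-5/24 → advance -1; mR−mL=125/216 → turn +1·90°
n=5: pose=(4,8,S); sL=60/221, sR=60/197; mL=-19170/43537, mR=60/197; mL+mR=-30/221 → advance -1; mR−mL=32430/43537 → turn +1·90°
n=6: pose=(4,9,E); sL=6/37, sR=30/89; mL=-1377/3293, mR=30/89; mL+mR=-3/37 → advance -1; mR−mL=2487/3293 → turn +1·90°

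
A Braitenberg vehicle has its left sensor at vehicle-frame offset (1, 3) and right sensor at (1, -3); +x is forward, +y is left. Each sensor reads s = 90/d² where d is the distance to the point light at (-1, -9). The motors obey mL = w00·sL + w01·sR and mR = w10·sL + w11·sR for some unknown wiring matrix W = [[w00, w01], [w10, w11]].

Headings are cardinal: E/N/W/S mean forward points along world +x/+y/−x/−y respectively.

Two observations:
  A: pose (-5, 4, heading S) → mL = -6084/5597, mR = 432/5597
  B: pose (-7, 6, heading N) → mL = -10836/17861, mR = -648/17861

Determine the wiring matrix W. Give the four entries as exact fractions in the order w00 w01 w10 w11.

obs A: pose=(-5,4,S) → sL=18/29, sR=90/193, mL=-6084/5597, mR=432/5597
obs B: pose=(-7,6,N) → sL=90/337, sR=18/53, mL=-10836/17861, mR=-648/17861
sensor matrix S = [[18/29, 90/193], [90/337, 18/53]]; det S = 8623584/99968017
solve [mL_A; mL_B] = S·[w00; w01] and [mR_A; mR_B] = S·[w10; w11]:
  w00 = -1, w01 = -1, w10 = 1/2, w11 = -1/2

-1 -1 1/2 -1/2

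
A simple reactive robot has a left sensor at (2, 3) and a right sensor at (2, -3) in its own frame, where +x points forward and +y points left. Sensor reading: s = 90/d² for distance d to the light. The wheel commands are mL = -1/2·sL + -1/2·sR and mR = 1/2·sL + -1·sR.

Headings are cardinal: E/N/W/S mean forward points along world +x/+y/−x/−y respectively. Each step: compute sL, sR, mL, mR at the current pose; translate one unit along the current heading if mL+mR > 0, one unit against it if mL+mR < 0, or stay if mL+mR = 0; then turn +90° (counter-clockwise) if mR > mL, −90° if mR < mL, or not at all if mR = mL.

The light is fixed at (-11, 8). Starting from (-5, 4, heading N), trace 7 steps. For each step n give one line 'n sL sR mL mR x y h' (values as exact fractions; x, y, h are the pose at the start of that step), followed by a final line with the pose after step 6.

n=0: pose=(-5,4,N); sL=90/13, sR=18/17; mL=-882/221, mR=531/221; mL+mR=-27/17 → advance -1; mR−mL=1413/221 → turn +1·90°
n=1: pose=(-5,3,W); sL=9/8, sR=9/2; mL=-45/16, mR=-63/16; mL+mR=-27/4 → advance -1; mR−mL=-9/8 → turn -1·90°
n=2: pose=(-4,3,N); sL=18/5, sR=90/109; mL=-1206/545, mR=531/545; mL+mR=-135/109 → advance -1; mR−mL=1737/545 → turn +1·90°
n=3: pose=(-4,2,W); sL=45/53, sR=45/17; mL=-1575/901, mR=-4005/1802; mL+mR=-135/34 → advance -1; mR−mL=-855/1802 → turn -1·90°
n=4: pose=(-3,2,N); sL=90/41, sR=90/137; mL=-8010/5617, mR=2475/5617; mL+mR=-135/137 → advance -1; mR−mL=10485/5617 → turn +1·90°
n=5: pose=(-3,1,W); sL=45/68, sR=45/26; mL=-2115/1768, mR=-2475/1768; mL+mR=-135/52 → advance -1; mR−mL=-45/221 → turn -1·90°
n=6: pose=(-2,1,N); sL=90/61, sR=90/169; mL=-10350/10309, mR=2115/10309; mL+mR=-135/169 → advance -1; mR−mL=12465/10309 → turn +1·90°

0 90/13 18/17 -882/221 531/221 -5 4 N
1 9/8 9/2 -45/16 -63/16 -5 3 W
2 18/5 90/109 -1206/545 531/545 -4 3 N
3 45/53 45/17 -1575/901 -4005/1802 -4 2 W
4 90/41 90/137 -8010/5617 2475/5617 -3 2 N
5 45/68 45/26 -2115/1768 -2475/1768 -3 1 W
6 90/61 90/169 -10350/10309 2115/10309 -2 1 N
final -2 0 W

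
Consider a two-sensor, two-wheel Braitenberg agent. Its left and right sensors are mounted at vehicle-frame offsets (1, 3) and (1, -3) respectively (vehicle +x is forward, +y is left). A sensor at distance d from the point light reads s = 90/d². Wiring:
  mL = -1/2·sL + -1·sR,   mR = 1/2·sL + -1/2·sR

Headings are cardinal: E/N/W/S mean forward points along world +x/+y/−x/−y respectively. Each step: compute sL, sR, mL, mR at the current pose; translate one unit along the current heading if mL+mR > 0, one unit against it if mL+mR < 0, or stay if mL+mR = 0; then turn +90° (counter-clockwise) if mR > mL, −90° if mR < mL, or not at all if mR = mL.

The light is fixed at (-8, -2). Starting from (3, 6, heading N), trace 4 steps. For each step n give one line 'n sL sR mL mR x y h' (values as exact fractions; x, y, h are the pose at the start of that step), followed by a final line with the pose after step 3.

0 18/29 90/277 -5103/8033 1188/8033 3 6 N
1 45/58 9/20 -243/290 189/1160 3 5 W
2 10/29 10/13 -355/377 -80/377 4 5 S
3 9/29 45/97 -3483/5626 -216/2813 4 6 E
final 3 6 N

n=0: pose=(3,6,N); sL=18/29, sR=90/277; mL=-5103/8033, mR=1188/8033; mL+mR=-135/277 → advance -1; mR−mL=6291/8033 → turn +1·90°
n=1: pose=(3,5,W); sL=45/58, sR=9/20; mL=-243/290, mR=189/1160; mL+mR=-27/40 → advance -1; mR−mL=1161/1160 → turn +1·90°
n=2: pose=(4,5,S); sL=10/29, sR=10/13; mL=-355/377, mR=-80/377; mL+mR=-15/13 → advance -1; mR−mL=275/377 → turn +1·90°
n=3: pose=(4,6,E); sL=9/29, sR=45/97; mL=-3483/5626, mR=-216/2813; mL+mR=-135/194 → advance -1; mR−mL=3051/5626 → turn +1·90°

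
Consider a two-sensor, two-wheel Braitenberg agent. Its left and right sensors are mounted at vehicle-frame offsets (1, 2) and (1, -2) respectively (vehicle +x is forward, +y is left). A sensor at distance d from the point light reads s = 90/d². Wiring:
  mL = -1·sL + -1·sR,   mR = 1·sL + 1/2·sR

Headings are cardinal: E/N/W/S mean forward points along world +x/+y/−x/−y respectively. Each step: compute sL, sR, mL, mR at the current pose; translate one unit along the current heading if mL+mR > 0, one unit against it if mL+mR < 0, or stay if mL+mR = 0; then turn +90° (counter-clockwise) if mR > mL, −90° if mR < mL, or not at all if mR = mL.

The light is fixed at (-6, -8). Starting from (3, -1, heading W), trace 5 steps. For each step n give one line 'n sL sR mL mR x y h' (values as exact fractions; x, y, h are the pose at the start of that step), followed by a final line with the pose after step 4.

n=0: pose=(3,-1,W); sL=90/89, sR=18/29; mL=-4212/2581, mR=3411/2581; mL+mR=-9/29 → advance -1; mR−mL=7623/2581 → turn +1·90°
n=1: pose=(4,-1,S); sL=1/2, sR=9/10; mL=-7/5, mR=19/20; mL+mR=-9/20 → advance -1; mR−mL=47/20 → turn +1·90°
n=2: pose=(4,0,E); sL=90/221, sR=90/157; mL=-34020/34697, mR=24075/34697; mL+mR=-45/157 → advance -1; mR−mL=58095/34697 → turn +1·90°
n=3: pose=(3,0,N); sL=9/13, sR=45/101; mL=-1494/1313, mR=2403/2626; mL+mR=-45/202 → advance -1; mR−mL=5391/2626 → turn +1·90°
n=4: pose=(3,-1,W); sL=90/89, sR=18/29; mL=-4212/2581, mR=3411/2581; mL+mR=-9/29 → advance -1; mR−mL=7623/2581 → turn +1·90°

0 90/89 18/29 -4212/2581 3411/2581 3 -1 W
1 1/2 9/10 -7/5 19/20 4 -1 S
2 90/221 90/157 -34020/34697 24075/34697 4 0 E
3 9/13 45/101 -1494/1313 2403/2626 3 0 N
4 90/89 18/29 -4212/2581 3411/2581 3 -1 W
final 4 -1 S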